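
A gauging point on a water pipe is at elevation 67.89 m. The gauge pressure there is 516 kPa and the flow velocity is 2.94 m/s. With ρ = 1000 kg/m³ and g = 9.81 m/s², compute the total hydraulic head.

Pressure head ψ = P/(ρg) = 516×1000 / (1000 × 9.81) = 52.60 m.
Velocity head = v²/(2g) = 2.94² / (2 × 9.81) = 0.441 m.
h = z + ψ + v²/(2g) = 67.89 + 52.60 + 0.441 = 120.93 m.

h ≈ 120.93 m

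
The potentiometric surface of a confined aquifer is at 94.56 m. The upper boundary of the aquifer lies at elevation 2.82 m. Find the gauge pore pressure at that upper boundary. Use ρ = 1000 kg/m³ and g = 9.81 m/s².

Pressure head at the aquifer top: ψ = h − z = 94.56 − 2.82 = 91.74 m.
P = ρgψ = 1000 × 9.81 × 91.74 = 899969 Pa ≈ 900 kPa.

P ≈ 900 kPa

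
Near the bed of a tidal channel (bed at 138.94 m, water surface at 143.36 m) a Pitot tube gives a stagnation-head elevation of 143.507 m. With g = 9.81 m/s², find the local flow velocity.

Near the bed, under hydrostatic conditions, the piezometric head (z + ψ) equals the free-surface elevation, 143.36 m.
Velocity head = total − piezometric = 143.507 − 143.36 = 0.147 m.
v = √(2g·h_v) = √(2 × 9.81 × 0.147) = 1.70 m/s.

v ≈ 1.70 m/s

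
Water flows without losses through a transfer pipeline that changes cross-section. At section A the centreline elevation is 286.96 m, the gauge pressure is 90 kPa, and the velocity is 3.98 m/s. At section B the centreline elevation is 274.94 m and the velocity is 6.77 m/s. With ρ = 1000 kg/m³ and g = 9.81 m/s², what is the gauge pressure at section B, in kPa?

Pressure head at A: ψ₁ = P₁/(ρg) = 90×1000 / (1000 × 9.81) = 9.17 m.
Velocity heads: v₁²/2g = 3.98²/19.62 = 0.807 m; v₂²/2g = 6.77²/19.62 = 2.336 m.
Total head H = z₁ + ψ₁ + v₁²/2g = 286.96 + 9.17 + 0.807 = 296.94 m.
ψ₂ = H − z₂ − v₂²/2g = 296.94 − 274.94 − 2.336 = 19.66 m.
P₂ = ρgψ₂ = 1000 × 9.81 × 19.66 ≈ 193 kPa.

P₂ ≈ 193 kPa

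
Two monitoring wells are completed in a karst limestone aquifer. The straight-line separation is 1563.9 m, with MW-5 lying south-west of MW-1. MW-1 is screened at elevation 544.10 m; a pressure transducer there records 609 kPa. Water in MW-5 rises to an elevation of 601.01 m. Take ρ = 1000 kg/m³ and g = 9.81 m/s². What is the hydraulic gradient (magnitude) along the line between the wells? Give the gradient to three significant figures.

Pressure head at MW-1: ψ = P/(ρg) = 609×1000 / (1000 × 9.81) = 62.08 m.
Total head at MW-1: h = z + ψ = 544.10 + 62.08 = 606.18 m.
Total head at MW-5: h = 601.01 m (water level in the piezometer is the total head).
Head difference: h(MW-1) − h(MW-5) = 606.18 − 601.01 = 5.17 m.
Hydraulic gradient: i = |Δh| / L = 5.17 / 1563.9 = 0.00331.

i ≈ 0.00331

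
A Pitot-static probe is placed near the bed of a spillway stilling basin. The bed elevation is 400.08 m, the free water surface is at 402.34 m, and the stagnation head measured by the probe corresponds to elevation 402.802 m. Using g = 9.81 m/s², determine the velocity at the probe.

Near the bed, under hydrostatic conditions, the piezometric head (z + ψ) equals the free-surface elevation, 402.34 m.
Velocity head = total − piezometric = 402.802 − 402.34 = 0.462 m.
v = √(2g·h_v) = √(2 × 9.81 × 0.462) = 3.01 m/s.

v ≈ 3.01 m/s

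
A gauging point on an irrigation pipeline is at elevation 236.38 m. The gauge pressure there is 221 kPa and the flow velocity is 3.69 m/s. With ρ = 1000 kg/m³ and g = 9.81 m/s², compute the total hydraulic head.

h ≈ 259.60 m

Pressure head ψ = P/(ρg) = 221×1000 / (1000 × 9.81) = 22.53 m.
Velocity head = v²/(2g) = 3.69² / (2 × 9.81) = 0.694 m.
h = z + ψ + v²/(2g) = 236.38 + 22.53 + 0.694 = 259.60 m.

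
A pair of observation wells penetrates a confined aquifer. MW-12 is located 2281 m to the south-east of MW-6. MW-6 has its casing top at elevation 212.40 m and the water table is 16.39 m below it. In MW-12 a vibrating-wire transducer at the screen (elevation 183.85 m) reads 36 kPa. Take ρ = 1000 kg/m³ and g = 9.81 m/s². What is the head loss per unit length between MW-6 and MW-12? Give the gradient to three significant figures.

i ≈ 0.00372 m/m

Total head at MW-6: h = 212.40 − 16.39 = 196.01 m.
Pressure head at MW-12: ψ = P/(ρg) = 36×1000 / (1000 × 9.81) = 3.67 m.
Total head at MW-12: h = z + ψ = 183.85 + 3.67 = 187.52 m.
Head difference: h(MW-6) − h(MW-12) = 196.01 − 187.52 = 8.49 m.
Hydraulic gradient: i = |Δh| / L = 8.49 / 2281 = 0.00372.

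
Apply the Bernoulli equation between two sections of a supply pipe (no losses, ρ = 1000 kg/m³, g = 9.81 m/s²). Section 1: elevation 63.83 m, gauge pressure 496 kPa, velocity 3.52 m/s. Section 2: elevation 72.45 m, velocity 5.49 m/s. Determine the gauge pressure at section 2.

Pressure head at 1: ψ₁ = P₁/(ρg) = 496×1000 / (1000 × 9.81) = 50.56 m.
Velocity heads: v₁²/2g = 3.52²/19.62 = 0.632 m; v₂²/2g = 5.49²/19.62 = 1.536 m.
Total head H = z₁ + ψ₁ + v₁²/2g = 63.83 + 50.56 + 0.632 = 115.02 m.
ψ₂ = H − z₂ − v₂²/2g = 115.02 − 72.45 − 1.536 = 41.03 m.
P₂ = ρgψ₂ = 1000 × 9.81 × 41.03 ≈ 403 kPa.

P₂ ≈ 403 kPa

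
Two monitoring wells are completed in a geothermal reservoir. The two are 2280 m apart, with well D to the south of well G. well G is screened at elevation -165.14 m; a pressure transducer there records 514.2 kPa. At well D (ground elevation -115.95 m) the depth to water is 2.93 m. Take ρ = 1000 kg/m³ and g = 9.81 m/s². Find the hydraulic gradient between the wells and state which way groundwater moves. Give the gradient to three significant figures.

Pressure head at well G: ψ = P/(ρg) = 514.2×1000 / (1000 × 9.81) = 52.42 m.
Total head at well G: h = z + ψ = -165.14 + 52.42 = -112.72 m.
Total head at well D: h = -115.95 − 2.93 = -118.88 m.
Head difference: h(well G) − h(well D) = -112.72 − (-118.88) = 6.16 m.
Hydraulic gradient: i = |Δh| / L = 6.16 / 2280 = 0.00270.
Flow is from higher to lower head: from well G toward well D, i.e. toward the south.

i ≈ 0.00270; groundwater flows toward the south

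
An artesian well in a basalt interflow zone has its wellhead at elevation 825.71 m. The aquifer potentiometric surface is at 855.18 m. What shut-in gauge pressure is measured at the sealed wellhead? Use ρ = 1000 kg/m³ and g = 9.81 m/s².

P ≈ 289 kPa

Head above the cap: Δh = 855.18 − 825.71 = 29.47 m.
P = ρgΔh = 1000 × 9.81 × 29.47 = 289101 Pa ≈ 289 kPa.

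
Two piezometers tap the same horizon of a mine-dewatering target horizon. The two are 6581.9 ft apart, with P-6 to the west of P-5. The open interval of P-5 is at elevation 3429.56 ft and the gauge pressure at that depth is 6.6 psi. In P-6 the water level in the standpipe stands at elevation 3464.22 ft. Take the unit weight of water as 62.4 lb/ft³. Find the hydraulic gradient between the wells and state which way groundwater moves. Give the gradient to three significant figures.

i ≈ 0.00295; groundwater flows toward the east

Pressure head at P-5: ψ = 144·P/γ = 144 × 6.6 / 62.4 = 15.23 ft.
Total head at P-5: h = z + ψ = 3429.56 + 15.23 = 3444.79 ft.
Total head at P-6: h = 3464.22 ft (water level in the piezometer is the total head).
Head difference: h(P-5) − h(P-6) = 3444.79 − 3464.22 = -19.43 ft.
Hydraulic gradient: i = |Δh| / L = 19.43 / 6581.9 = 0.00295.
Flow is from higher to lower head: from P-6 toward P-5, i.e. toward the east.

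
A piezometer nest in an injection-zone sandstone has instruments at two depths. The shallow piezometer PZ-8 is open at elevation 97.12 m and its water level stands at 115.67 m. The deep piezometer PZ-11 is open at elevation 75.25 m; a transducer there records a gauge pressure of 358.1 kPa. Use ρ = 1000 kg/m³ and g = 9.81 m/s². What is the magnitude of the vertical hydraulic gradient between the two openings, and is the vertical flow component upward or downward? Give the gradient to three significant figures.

Total head at PZ-8: h = 115.67 m (water level in the standpipe).
Pressure head at PZ-11: ψ = P/(ρg) = 358.1×1000 / (1000 × 9.81) = 36.50 m.
Total head at PZ-11: h = z + ψ = 75.25 + 36.50 = 111.75 m.
Δh = h(PZ-8) − h(PZ-11) = 115.67 − 111.75 = 3.92 m.
Vertical separation Δz = 97.12 − 75.25 = 21.87 m.
|i_v| = |Δh| / Δz = 3.92 / 21.87 = 0.179.
Head is higher in the shallow piezometer, so vertical flow is downward (recharge condition).

|i_v| ≈ 0.179; vertical flow is downward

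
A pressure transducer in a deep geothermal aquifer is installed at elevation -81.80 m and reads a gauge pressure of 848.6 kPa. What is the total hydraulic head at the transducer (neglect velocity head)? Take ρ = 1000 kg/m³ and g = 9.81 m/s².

ψ = P/(ρg) = 848.6×1000 / (1000 × 9.81) = 86.50 m.
h = z + ψ = -81.80 + 86.50 = 4.70 m.

h ≈ 4.70 m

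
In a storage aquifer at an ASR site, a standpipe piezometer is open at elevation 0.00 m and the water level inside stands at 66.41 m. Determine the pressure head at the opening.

Total head h = 66.41 m (the water-surface elevation in the piezometer).
Pressure head ψ = h − z = 66.41 − 0.00 = 66.41 m.

ψ ≈ 66.41 m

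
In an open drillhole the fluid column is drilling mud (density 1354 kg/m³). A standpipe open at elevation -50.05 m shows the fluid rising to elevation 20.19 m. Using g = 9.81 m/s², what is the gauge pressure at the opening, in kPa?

Pressure head ψ = h − z = 20.19 − (-50.05) = 70.24 m.
P = ρgψ = 1354 × 9.81 × 70.24 = 932980 Pa ≈ 933 kPa.

P ≈ 933 kPa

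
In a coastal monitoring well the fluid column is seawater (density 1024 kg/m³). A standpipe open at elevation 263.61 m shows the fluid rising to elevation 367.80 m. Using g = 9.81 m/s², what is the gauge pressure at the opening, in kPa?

P ≈ 1050 kPa

Pressure head ψ = h − z = 367.80 − 263.61 = 104.19 m.
P = ρgψ = 1024 × 9.81 × 104.19 = 1046634 Pa ≈ 1050 kPa.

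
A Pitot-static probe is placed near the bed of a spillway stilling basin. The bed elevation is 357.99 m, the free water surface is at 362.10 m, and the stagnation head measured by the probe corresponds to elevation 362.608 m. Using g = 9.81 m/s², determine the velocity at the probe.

v ≈ 3.16 m/s

Near the bed, under hydrostatic conditions, the piezometric head (z + ψ) equals the free-surface elevation, 362.10 m.
Velocity head = total − piezometric = 362.608 − 362.10 = 0.508 m.
v = √(2g·h_v) = √(2 × 9.81 × 0.508) = 3.16 m/s.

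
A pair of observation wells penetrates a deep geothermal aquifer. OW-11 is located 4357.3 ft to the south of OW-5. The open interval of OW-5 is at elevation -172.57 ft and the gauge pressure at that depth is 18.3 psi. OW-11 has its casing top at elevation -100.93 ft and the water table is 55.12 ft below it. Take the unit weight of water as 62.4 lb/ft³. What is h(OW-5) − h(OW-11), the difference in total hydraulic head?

Δh ≈ 25.71 ft

Pressure head at OW-5: ψ = 144·P/γ = 144 × 18.3 / 62.4 = 42.23 ft.
Total head at OW-5: h = z + ψ = -172.57 + 42.23 = -130.34 ft.
Total head at OW-11: h = -100.93 − 55.12 = -156.05 ft.
Head difference: h(OW-5) − h(OW-11) = -130.34 − (-156.05) = 25.71 ft.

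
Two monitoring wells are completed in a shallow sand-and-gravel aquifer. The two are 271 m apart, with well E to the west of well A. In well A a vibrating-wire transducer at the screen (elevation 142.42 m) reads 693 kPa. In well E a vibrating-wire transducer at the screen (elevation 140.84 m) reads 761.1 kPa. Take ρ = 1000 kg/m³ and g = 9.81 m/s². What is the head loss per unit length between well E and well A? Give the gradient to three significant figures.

Pressure head at well A: ψ = P/(ρg) = 693×1000 / (1000 × 9.81) = 70.64 m.
Total head at well A: h = z + ψ = 142.42 + 70.64 = 213.06 m.
Pressure head at well E: ψ = P/(ρg) = 761.1×1000 / (1000 × 9.81) = 77.58 m.
Total head at well E: h = z + ψ = 140.84 + 77.58 = 218.42 m.
Head difference: h(well A) − h(well E) = 213.06 − 218.42 = -5.36 m.
Hydraulic gradient: i = |Δh| / L = 5.36 / 271 = 0.0198.

i ≈ 0.0198 m/m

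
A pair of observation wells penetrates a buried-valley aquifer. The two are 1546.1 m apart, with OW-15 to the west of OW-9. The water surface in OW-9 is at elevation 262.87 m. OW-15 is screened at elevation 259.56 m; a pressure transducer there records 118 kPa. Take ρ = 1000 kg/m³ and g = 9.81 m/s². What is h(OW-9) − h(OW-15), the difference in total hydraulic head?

Total head at OW-9: h = 262.87 m (water level in the piezometer is the total head).
Pressure head at OW-15: ψ = P/(ρg) = 118×1000 / (1000 × 9.81) = 12.03 m.
Total head at OW-15: h = z + ψ = 259.56 + 12.03 = 271.59 m.
Head difference: h(OW-9) − h(OW-15) = 262.87 − 271.59 = -8.72 m.

Δh ≈ -8.72 m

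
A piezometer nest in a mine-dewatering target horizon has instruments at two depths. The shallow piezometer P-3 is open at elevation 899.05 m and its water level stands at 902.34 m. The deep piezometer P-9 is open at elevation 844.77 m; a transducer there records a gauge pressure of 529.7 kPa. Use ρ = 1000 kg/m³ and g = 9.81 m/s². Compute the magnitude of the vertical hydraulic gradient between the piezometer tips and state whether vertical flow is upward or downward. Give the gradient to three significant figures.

|i_v| ≈ 0.0658; vertical flow is downward

Total head at P-3: h = 902.34 m (water level in the standpipe).
Pressure head at P-9: ψ = P/(ρg) = 529.7×1000 / (1000 × 9.81) = 54.00 m.
Total head at P-9: h = z + ψ = 844.77 + 54.00 = 898.77 m.
Δh = h(P-3) − h(P-9) = 902.34 − 898.77 = 3.57 m.
Vertical separation Δz = 899.05 − 844.77 = 54.28 m.
|i_v| = |Δh| / Δz = 3.57 / 54.28 = 0.0658.
Head is higher in the shallow piezometer, so vertical flow is downward (recharge condition).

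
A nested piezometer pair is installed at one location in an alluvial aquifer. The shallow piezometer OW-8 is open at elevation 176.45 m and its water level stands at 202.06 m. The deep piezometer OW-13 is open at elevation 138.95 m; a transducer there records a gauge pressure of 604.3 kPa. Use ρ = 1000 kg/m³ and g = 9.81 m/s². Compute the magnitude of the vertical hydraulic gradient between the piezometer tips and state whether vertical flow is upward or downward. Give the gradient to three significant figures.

|i_v| ≈ 0.0403; vertical flow is downward

Total head at OW-8: h = 202.06 m (water level in the standpipe).
Pressure head at OW-13: ψ = P/(ρg) = 604.3×1000 / (1000 × 9.81) = 61.60 m.
Total head at OW-13: h = z + ψ = 138.95 + 61.60 = 200.55 m.
Δh = h(OW-8) − h(OW-13) = 202.06 − 200.55 = 1.51 m.
Vertical separation Δz = 176.45 − 138.95 = 37.50 m.
|i_v| = |Δh| / Δz = 1.51 / 37.50 = 0.0403.
Head is higher in the shallow piezometer, so vertical flow is downward (recharge condition).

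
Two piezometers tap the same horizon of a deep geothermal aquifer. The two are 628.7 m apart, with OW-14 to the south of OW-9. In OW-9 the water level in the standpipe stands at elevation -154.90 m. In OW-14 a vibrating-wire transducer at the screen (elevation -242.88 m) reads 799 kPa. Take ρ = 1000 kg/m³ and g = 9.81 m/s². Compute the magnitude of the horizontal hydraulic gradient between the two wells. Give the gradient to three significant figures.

Total head at OW-9: h = -154.90 m (water level in the piezometer is the total head).
Pressure head at OW-14: ψ = P/(ρg) = 799×1000 / (1000 × 9.81) = 81.45 m.
Total head at OW-14: h = z + ψ = -242.88 + 81.45 = -161.43 m.
Head difference: h(OW-9) − h(OW-14) = -154.90 − (-161.43) = 6.53 m.
Hydraulic gradient: i = |Δh| / L = 6.53 / 628.7 = 0.0104.

i ≈ 0.0104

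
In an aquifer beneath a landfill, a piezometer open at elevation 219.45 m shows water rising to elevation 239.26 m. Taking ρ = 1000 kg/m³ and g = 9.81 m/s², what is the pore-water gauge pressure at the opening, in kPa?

Pressure head ψ = h − z = 239.26 − 219.45 = 19.81 m.
P = ρgψ = 1000 × 9.81 × 19.81 = 194336 Pa ≈ 194 kPa.

P ≈ 194 kPa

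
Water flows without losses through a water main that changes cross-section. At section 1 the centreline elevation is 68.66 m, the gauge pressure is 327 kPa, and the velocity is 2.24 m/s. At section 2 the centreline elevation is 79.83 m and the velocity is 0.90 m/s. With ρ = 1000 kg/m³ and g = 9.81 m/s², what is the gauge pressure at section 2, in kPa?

Pressure head at 1: ψ₁ = P₁/(ρg) = 327×1000 / (1000 × 9.81) = 33.33 m.
Velocity heads: v₁²/2g = 2.24²/19.62 = 0.256 m; v₂²/2g = 0.90²/19.62 = 0.041 m.
Total head H = z₁ + ψ₁ + v₁²/2g = 68.66 + 33.33 + 0.256 = 102.25 m.
ψ₂ = H − z₂ − v₂²/2g = 102.25 − 79.83 − 0.041 = 22.38 m.
P₂ = ρgψ₂ = 1000 × 9.81 × 22.38 ≈ 220 kPa.

P₂ ≈ 220 kPa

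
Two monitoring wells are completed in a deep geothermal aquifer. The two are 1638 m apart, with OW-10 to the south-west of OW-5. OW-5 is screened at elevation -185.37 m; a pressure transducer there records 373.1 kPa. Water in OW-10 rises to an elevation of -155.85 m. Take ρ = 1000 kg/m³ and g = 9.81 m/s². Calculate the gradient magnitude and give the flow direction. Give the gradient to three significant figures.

Pressure head at OW-5: ψ = P/(ρg) = 373.1×1000 / (1000 × 9.81) = 38.03 m.
Total head at OW-5: h = z + ψ = -185.37 + 38.03 = -147.34 m.
Total head at OW-10: h = -155.85 m (water level in the piezometer is the total head).
Head difference: h(OW-5) − h(OW-10) = -147.34 − (-155.85) = 8.51 m.
Hydraulic gradient: i = |Δh| / L = 8.51 / 1638 = 0.00520.
Flow is from higher to lower head: from OW-5 toward OW-10, i.e. toward the south-west.

i ≈ 0.00520; groundwater flows toward the south-west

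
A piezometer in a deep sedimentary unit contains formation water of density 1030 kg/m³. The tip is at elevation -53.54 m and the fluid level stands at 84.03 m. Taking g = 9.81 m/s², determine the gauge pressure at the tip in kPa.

P ≈ 1390 kPa

Pressure head ψ = h − z = 84.03 − (-53.54) = 137.57 m.
P = ρgψ = 1030 × 9.81 × 137.57 = 1390049 Pa ≈ 1390 kPa.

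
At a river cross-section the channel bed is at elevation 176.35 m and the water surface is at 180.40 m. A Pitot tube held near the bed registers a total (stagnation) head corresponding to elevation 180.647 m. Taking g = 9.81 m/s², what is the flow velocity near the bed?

v ≈ 2.20 m/s

Near the bed, under hydrostatic conditions, the piezometric head (z + ψ) equals the free-surface elevation, 180.40 m.
Velocity head = total − piezometric = 180.647 − 180.40 = 0.247 m.
v = √(2g·h_v) = √(2 × 9.81 × 0.247) = 2.20 m/s.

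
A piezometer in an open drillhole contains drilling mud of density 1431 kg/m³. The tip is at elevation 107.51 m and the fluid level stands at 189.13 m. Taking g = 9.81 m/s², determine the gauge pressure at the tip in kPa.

Pressure head ψ = h − z = 189.13 − 107.51 = 81.62 m.
P = ρgψ = 1431 × 9.81 × 81.62 = 1145791 Pa ≈ 1150 kPa.

P ≈ 1150 kPa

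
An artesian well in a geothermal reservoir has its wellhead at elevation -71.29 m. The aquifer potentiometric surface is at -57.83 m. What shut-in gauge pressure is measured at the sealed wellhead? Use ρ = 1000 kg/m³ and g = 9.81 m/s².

Head above the cap: Δh = -57.83 − (-71.29) = 13.46 m.
P = ρgΔh = 1000 × 9.81 × 13.46 = 132043 Pa ≈ 132 kPa.

P ≈ 132 kPa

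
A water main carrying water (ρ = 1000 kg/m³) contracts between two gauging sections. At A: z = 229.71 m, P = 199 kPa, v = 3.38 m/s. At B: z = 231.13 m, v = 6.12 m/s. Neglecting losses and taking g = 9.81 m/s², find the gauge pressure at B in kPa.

P₂ ≈ 172 kPa

Pressure head at A: ψ₁ = P₁/(ρg) = 199×1000 / (1000 × 9.81) = 20.29 m.
Velocity heads: v₁²/2g = 3.38²/19.62 = 0.582 m; v₂²/2g = 6.12²/19.62 = 1.909 m.
Total head H = z₁ + ψ₁ + v₁²/2g = 229.71 + 20.29 + 0.582 = 250.58 m.
ψ₂ = H − z₂ − v₂²/2g = 250.58 − 231.13 − 1.909 = 17.54 m.
P₂ = ρgψ₂ = 1000 × 9.81 × 17.54 ≈ 172 kPa.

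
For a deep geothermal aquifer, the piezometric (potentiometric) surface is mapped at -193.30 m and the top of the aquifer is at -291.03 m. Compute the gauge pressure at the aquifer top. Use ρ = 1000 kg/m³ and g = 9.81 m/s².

P ≈ 959 kPa

Pressure head at the aquifer top: ψ = h − z = -193.30 − (-291.03) = 97.73 m.
P = ρgψ = 1000 × 9.81 × 97.73 = 958731 Pa ≈ 959 kPa.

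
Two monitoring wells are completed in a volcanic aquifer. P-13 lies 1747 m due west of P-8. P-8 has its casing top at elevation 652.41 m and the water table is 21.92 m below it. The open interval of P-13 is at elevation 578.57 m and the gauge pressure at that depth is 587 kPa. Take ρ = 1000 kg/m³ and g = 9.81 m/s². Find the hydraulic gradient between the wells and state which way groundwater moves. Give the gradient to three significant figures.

Total head at P-8: h = 652.41 − 21.92 = 630.49 m.
Pressure head at P-13: ψ = P/(ρg) = 587×1000 / (1000 × 9.81) = 59.84 m.
Total head at P-13: h = z + ψ = 578.57 + 59.84 = 638.41 m.
Head difference: h(P-8) − h(P-13) = 630.49 − 638.41 = -7.92 m.
Hydraulic gradient: i = |Δh| / L = 7.92 / 1747 = 0.00453.
Flow is from higher to lower head: from P-13 toward P-8, i.e. toward the east.

i ≈ 0.00453; groundwater flows toward the east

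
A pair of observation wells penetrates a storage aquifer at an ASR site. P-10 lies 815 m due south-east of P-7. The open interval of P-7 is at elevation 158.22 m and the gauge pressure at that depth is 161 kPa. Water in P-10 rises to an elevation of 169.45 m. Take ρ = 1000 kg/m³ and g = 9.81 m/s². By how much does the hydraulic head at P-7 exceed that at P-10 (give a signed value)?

Pressure head at P-7: ψ = P/(ρg) = 161×1000 / (1000 × 9.81) = 16.41 m.
Total head at P-7: h = z + ψ = 158.22 + 16.41 = 174.63 m.
Total head at P-10: h = 169.45 m (water level in the piezometer is the total head).
Head difference: h(P-7) − h(P-10) = 174.63 − 169.45 = 5.18 m.

Δh ≈ 5.18 m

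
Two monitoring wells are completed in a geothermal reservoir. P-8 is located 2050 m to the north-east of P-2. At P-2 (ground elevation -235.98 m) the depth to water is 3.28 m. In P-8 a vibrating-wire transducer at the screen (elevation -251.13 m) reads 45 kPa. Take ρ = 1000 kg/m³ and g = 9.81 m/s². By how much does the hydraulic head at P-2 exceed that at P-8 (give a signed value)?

Δh ≈ 7.28 m

Total head at P-2: h = -235.98 − 3.28 = -239.26 m.
Pressure head at P-8: ψ = P/(ρg) = 45×1000 / (1000 × 9.81) = 4.59 m.
Total head at P-8: h = z + ψ = -251.13 + 4.59 = -246.54 m.
Head difference: h(P-2) − h(P-8) = -239.26 − (-246.54) = 7.28 m.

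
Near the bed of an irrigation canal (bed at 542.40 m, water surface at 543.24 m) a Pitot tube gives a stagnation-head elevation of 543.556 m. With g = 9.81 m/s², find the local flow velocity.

v ≈ 2.49 m/s

Near the bed, under hydrostatic conditions, the piezometric head (z + ψ) equals the free-surface elevation, 543.24 m.
Velocity head = total − piezometric = 543.556 − 543.24 = 0.316 m.
v = √(2g·h_v) = √(2 × 9.81 × 0.316) = 2.49 m/s.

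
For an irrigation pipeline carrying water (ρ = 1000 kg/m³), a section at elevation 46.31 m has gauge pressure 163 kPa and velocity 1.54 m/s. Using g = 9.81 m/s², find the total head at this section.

h ≈ 63.05 m

Pressure head ψ = P/(ρg) = 163×1000 / (1000 × 9.81) = 16.62 m.
Velocity head = v²/(2g) = 1.54² / (2 × 9.81) = 0.121 m.
h = z + ψ + v²/(2g) = 46.31 + 16.62 + 0.121 = 63.05 m.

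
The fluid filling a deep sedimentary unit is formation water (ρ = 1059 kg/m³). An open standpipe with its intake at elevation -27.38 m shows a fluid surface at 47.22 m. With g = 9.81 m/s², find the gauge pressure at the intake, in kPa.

P ≈ 775 kPa

Pressure head ψ = h − z = 47.22 − (-27.38) = 74.60 m.
P = ρgψ = 1059 × 9.81 × 74.60 = 775004 Pa ≈ 775 kPa.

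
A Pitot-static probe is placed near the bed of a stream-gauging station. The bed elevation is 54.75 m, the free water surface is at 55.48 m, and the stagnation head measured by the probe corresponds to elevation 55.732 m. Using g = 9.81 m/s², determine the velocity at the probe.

Near the bed, under hydrostatic conditions, the piezometric head (z + ψ) equals the free-surface elevation, 55.48 m.
Velocity head = total − piezometric = 55.732 − 55.48 = 0.252 m.
v = √(2g·h_v) = √(2 × 9.81 × 0.252) = 2.22 m/s.

v ≈ 2.22 m/s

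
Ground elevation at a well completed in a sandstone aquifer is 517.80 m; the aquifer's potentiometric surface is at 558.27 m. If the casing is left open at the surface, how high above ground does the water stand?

≈ 40.47 m above ground

Water rises to the potentiometric surface, so the rise above ground = 558.27 − 517.80 = 40.47 m.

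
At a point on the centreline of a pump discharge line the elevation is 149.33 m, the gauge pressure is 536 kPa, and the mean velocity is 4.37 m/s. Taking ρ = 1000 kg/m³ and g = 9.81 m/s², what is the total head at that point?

h ≈ 204.94 m

Pressure head ψ = P/(ρg) = 536×1000 / (1000 × 9.81) = 54.64 m.
Velocity head = v²/(2g) = 4.37² / (2 × 9.81) = 0.973 m.
h = z + ψ + v²/(2g) = 149.33 + 54.64 + 0.973 = 204.94 m.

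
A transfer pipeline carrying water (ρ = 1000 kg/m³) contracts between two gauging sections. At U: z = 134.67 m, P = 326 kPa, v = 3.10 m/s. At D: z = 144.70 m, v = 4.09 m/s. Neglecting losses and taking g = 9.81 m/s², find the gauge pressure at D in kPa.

P₂ ≈ 224 kPa

Pressure head at U: ψ₁ = P₁/(ρg) = 326×1000 / (1000 × 9.81) = 33.23 m.
Velocity heads: v₁²/2g = 3.10²/19.62 = 0.490 m; v₂²/2g = 4.09²/19.62 = 0.853 m.
Total head H = z₁ + ψ₁ + v₁²/2g = 134.67 + 33.23 + 0.490 = 168.39 m.
ψ₂ = H − z₂ − v₂²/2g = 168.39 − 144.70 − 0.853 = 22.84 m.
P₂ = ρgψ₂ = 1000 × 9.81 × 22.84 ≈ 224 kPa.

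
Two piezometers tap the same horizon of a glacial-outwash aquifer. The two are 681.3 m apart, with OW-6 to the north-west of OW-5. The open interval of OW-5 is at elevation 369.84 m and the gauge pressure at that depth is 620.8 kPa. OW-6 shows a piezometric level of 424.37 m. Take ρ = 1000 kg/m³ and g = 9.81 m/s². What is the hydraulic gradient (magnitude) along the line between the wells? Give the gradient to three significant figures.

Pressure head at OW-5: ψ = P/(ρg) = 620.8×1000 / (1000 × 9.81) = 63.28 m.
Total head at OW-5: h = z + ψ = 369.84 + 63.28 = 433.12 m.
Total head at OW-6: h = 424.37 m (water level in the piezometer is the total head).
Head difference: h(OW-5) − h(OW-6) = 433.12 − 424.37 = 8.75 m.
Hydraulic gradient: i = |Δh| / L = 8.75 / 681.3 = 0.0128.

i ≈ 0.0128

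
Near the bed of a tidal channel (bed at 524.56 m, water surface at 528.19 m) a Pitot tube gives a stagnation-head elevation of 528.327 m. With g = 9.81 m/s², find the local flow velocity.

v ≈ 1.64 m/s

Near the bed, under hydrostatic conditions, the piezometric head (z + ψ) equals the free-surface elevation, 528.19 m.
Velocity head = total − piezometric = 528.327 − 528.19 = 0.137 m.
v = √(2g·h_v) = √(2 × 9.81 × 0.137) = 1.64 m/s.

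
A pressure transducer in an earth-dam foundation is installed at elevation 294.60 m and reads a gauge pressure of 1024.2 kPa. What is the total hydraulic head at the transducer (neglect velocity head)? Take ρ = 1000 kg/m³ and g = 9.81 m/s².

ψ = P/(ρg) = 1024.2×1000 / (1000 × 9.81) = 104.40 m.
h = z + ψ = 294.60 + 104.40 = 399.00 m.

h ≈ 399.00 m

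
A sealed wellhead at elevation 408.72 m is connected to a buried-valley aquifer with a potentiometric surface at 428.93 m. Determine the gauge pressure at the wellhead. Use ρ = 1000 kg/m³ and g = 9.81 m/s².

P ≈ 198 kPa

Head above the cap: Δh = 428.93 − 408.72 = 20.21 m.
P = ρgΔh = 1000 × 9.81 × 20.21 = 198260 Pa ≈ 198 kPa.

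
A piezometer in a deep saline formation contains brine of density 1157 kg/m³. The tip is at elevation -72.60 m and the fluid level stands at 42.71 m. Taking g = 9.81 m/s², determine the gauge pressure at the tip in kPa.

P ≈ 1310 kPa

Pressure head ψ = h − z = 42.71 − (-72.60) = 115.31 m.
P = ρgψ = 1157 × 9.81 × 115.31 = 1308788 Pa ≈ 1310 kPa.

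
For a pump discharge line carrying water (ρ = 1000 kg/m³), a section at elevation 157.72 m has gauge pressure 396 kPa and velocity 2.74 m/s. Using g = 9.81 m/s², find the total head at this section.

Pressure head ψ = P/(ρg) = 396×1000 / (1000 × 9.81) = 40.37 m.
Velocity head = v²/(2g) = 2.74² / (2 × 9.81) = 0.383 m.
h = z + ψ + v²/(2g) = 157.72 + 40.37 + 0.383 = 198.47 m.

h ≈ 198.47 m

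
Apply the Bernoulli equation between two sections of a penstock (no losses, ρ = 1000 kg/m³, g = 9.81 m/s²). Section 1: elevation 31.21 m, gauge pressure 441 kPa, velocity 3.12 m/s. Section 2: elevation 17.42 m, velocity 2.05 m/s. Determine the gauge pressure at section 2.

P₂ ≈ 579 kPa

Pressure head at 1: ψ₁ = P₁/(ρg) = 441×1000 / (1000 × 9.81) = 44.95 m.
Velocity heads: v₁²/2g = 3.12²/19.62 = 0.496 m; v₂²/2g = 2.05²/19.62 = 0.214 m.
Total head H = z₁ + ψ₁ + v₁²/2g = 31.21 + 44.95 + 0.496 = 76.66 m.
ψ₂ = H − z₂ − v₂²/2g = 76.66 − 17.42 − 0.214 = 59.03 m.
P₂ = ρgψ₂ = 1000 × 9.81 × 59.03 ≈ 579 kPa.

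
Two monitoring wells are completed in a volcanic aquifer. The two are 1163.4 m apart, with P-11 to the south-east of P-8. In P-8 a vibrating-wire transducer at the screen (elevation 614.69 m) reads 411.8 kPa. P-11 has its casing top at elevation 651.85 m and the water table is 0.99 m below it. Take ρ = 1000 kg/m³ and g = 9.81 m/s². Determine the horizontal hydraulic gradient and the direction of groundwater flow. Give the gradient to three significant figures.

i ≈ 0.00499; groundwater flows toward the south-east

Pressure head at P-8: ψ = P/(ρg) = 411.8×1000 / (1000 × 9.81) = 41.98 m.
Total head at P-8: h = z + ψ = 614.69 + 41.98 = 656.67 m.
Total head at P-11: h = 651.85 − 0.99 = 650.86 m.
Head difference: h(P-8) − h(P-11) = 656.67 − 650.86 = 5.81 m.
Hydraulic gradient: i = |Δh| / L = 5.81 / 1163.4 = 0.00499.
Flow is from higher to lower head: from P-8 toward P-11, i.e. toward the south-east.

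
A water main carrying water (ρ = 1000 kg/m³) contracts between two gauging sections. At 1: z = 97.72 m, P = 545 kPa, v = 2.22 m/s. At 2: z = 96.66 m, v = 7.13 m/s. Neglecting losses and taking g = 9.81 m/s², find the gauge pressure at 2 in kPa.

Pressure head at 1: ψ₁ = P₁/(ρg) = 545×1000 / (1000 × 9.81) = 55.56 m.
Velocity heads: v₁²/2g = 2.22²/19.62 = 0.251 m; v₂²/2g = 7.13²/19.62 = 2.591 m.
Total head H = z₁ + ψ₁ + v₁²/2g = 97.72 + 55.56 + 0.251 = 153.53 m.
ψ₂ = H − z₂ − v₂²/2g = 153.53 − 96.66 − 2.591 = 54.28 m.
P₂ = ρgψ₂ = 1000 × 9.81 × 54.28 ≈ 532 kPa.

P₂ ≈ 532 kPa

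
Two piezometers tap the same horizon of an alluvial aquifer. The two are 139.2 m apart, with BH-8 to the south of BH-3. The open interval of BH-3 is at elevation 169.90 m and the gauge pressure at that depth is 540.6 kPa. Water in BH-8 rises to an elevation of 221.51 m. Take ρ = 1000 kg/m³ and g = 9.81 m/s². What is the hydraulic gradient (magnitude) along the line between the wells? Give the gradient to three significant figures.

Pressure head at BH-3: ψ = P/(ρg) = 540.6×1000 / (1000 × 9.81) = 55.11 m.
Total head at BH-3: h = z + ψ = 169.90 + 55.11 = 225.01 m.
Total head at BH-8: h = 221.51 m (water level in the piezometer is the total head).
Head difference: h(BH-3) − h(BH-8) = 225.01 − 221.51 = 3.50 m.
Hydraulic gradient: i = |Δh| / L = 3.50 / 139.2 = 0.0251.

i ≈ 0.0251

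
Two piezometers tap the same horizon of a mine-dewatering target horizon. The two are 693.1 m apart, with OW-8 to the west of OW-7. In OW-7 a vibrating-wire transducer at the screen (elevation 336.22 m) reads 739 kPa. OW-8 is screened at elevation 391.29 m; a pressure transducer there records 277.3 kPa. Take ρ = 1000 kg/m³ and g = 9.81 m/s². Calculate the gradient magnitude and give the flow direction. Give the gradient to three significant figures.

i ≈ 0.0116; groundwater flows toward the east

Pressure head at OW-7: ψ = P/(ρg) = 739×1000 / (1000 × 9.81) = 75.33 m.
Total head at OW-7: h = z + ψ = 336.22 + 75.33 = 411.55 m.
Pressure head at OW-8: ψ = P/(ρg) = 277.3×1000 / (1000 × 9.81) = 28.27 m.
Total head at OW-8: h = z + ψ = 391.29 + 28.27 = 419.56 m.
Head difference: h(OW-7) − h(OW-8) = 411.55 − 419.56 = -8.01 m.
Hydraulic gradient: i = |Δh| / L = 8.01 / 693.1 = 0.0116.
Flow is from higher to lower head: from OW-8 toward OW-7, i.e. toward the east.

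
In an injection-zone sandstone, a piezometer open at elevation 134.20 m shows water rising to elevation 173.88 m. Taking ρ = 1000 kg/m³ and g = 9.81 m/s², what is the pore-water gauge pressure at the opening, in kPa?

P ≈ 389 kPa

Pressure head ψ = h − z = 173.88 − 134.20 = 39.68 m.
P = ρgψ = 1000 × 9.81 × 39.68 = 389261 Pa ≈ 389 kPa.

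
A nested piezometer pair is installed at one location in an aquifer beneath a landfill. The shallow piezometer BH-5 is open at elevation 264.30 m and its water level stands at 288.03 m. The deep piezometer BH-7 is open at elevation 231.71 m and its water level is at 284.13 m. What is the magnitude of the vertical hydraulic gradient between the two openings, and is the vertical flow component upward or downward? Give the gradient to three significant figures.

|i_v| ≈ 0.120; vertical flow is downward

Total head at BH-5: h = 288.03 m (water level in the standpipe).
Total head at BH-7: h = 284.13 m.
Δh = h(BH-5) − h(BH-7) = 288.03 − 284.13 = 3.90 m.
Vertical separation Δz = 264.30 − 231.71 = 32.59 m.
|i_v| = |Δh| / Δz = 3.90 / 32.59 = 0.120.
Head is higher in the shallow piezometer, so vertical flow is downward (recharge condition).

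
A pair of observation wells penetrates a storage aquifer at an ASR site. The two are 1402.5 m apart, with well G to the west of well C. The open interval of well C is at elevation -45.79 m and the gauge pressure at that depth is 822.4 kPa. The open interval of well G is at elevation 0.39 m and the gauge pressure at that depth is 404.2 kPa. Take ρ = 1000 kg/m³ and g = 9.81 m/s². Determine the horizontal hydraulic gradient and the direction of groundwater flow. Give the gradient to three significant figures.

Pressure head at well C: ψ = P/(ρg) = 822.4×1000 / (1000 × 9.81) = 83.83 m.
Total head at well C: h = z + ψ = -45.79 + 83.83 = 38.04 m.
Pressure head at well G: ψ = P/(ρg) = 404.2×1000 / (1000 × 9.81) = 41.20 m.
Total head at well G: h = z + ψ = 0.39 + 41.20 = 41.59 m.
Head difference: h(well C) − h(well G) = 38.04 − 41.59 = -3.55 m.
Hydraulic gradient: i = |Δh| / L = 3.55 / 1402.5 = 0.00253.
Flow is from higher to lower head: from well G toward well C, i.e. toward the east.

i ≈ 0.00253; groundwater flows toward the east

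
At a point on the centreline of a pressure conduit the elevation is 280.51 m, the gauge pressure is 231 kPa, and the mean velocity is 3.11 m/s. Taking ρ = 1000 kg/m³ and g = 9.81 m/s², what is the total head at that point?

h ≈ 304.55 m

Pressure head ψ = P/(ρg) = 231×1000 / (1000 × 9.81) = 23.55 m.
Velocity head = v²/(2g) = 3.11² / (2 × 9.81) = 0.493 m.
h = z + ψ + v²/(2g) = 280.51 + 23.55 + 0.493 = 304.55 m.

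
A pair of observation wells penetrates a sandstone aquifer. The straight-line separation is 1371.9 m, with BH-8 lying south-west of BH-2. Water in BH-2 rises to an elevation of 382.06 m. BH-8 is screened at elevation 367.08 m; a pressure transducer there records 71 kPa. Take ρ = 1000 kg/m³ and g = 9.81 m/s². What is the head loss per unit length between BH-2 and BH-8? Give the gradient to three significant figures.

Total head at BH-2: h = 382.06 m (water level in the piezometer is the total head).
Pressure head at BH-8: ψ = P/(ρg) = 71×1000 / (1000 × 9.81) = 7.24 m.
Total head at BH-8: h = z + ψ = 367.08 + 7.24 = 374.32 m.
Head difference: h(BH-2) − h(BH-8) = 382.06 − 374.32 = 7.74 m.
Hydraulic gradient: i = |Δh| / L = 7.74 / 1371.9 = 0.00564.

i ≈ 0.00564 m/m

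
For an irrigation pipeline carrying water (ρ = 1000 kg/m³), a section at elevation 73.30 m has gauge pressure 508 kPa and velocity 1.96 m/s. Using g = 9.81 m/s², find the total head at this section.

Pressure head ψ = P/(ρg) = 508×1000 / (1000 × 9.81) = 51.78 m.
Velocity head = v²/(2g) = 1.96² / (2 × 9.81) = 0.196 m.
h = z + ψ + v²/(2g) = 73.30 + 51.78 + 0.196 = 125.28 m.

h ≈ 125.28 m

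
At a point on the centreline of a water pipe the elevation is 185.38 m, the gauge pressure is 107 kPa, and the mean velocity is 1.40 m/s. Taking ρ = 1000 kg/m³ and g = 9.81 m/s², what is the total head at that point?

Pressure head ψ = P/(ρg) = 107×1000 / (1000 × 9.81) = 10.91 m.
Velocity head = v²/(2g) = 1.40² / (2 × 9.81) = 0.100 m.
h = z + ψ + v²/(2g) = 185.38 + 10.91 + 0.100 = 196.39 m.

h ≈ 196.39 m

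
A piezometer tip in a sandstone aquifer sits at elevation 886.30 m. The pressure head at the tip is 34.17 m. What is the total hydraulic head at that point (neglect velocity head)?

h ≈ 920.47 m

h = z + ψ = 886.30 + 34.17 = 920.47 m.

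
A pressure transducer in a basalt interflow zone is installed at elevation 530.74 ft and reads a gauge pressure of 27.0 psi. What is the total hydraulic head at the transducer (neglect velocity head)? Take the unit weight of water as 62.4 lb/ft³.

ψ = 144·P/γ = 144 × 27.0 / 62.4 = 62.31 ft.
h = z + ψ = 530.74 + 62.31 = 593.05 ft.

h ≈ 593.05 ft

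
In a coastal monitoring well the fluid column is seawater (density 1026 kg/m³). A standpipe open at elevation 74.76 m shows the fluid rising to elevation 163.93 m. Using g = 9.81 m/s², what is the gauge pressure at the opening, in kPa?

Pressure head ψ = h − z = 163.93 − 74.76 = 89.17 m.
P = ρgψ = 1026 × 9.81 × 89.17 = 897501 Pa ≈ 898 kPa.

P ≈ 898 kPa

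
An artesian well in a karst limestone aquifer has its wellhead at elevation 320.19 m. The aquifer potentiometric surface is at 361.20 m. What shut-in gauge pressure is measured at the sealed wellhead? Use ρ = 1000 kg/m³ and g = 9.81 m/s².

Head above the cap: Δh = 361.20 − 320.19 = 41.01 m.
P = ρgΔh = 1000 × 9.81 × 41.01 = 402308 Pa ≈ 402 kPa.

P ≈ 402 kPa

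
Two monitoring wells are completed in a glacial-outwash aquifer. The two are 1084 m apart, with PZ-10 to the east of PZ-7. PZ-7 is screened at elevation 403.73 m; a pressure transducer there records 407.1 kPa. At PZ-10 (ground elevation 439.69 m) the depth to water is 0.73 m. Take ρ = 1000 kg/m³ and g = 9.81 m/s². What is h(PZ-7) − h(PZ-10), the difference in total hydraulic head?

Δh ≈ 6.27 m

Pressure head at PZ-7: ψ = P/(ρg) = 407.1×1000 / (1000 × 9.81) = 41.50 m.
Total head at PZ-7: h = z + ψ = 403.73 + 41.50 = 445.23 m.
Total head at PZ-10: h = 439.69 − 0.73 = 438.96 m.
Head difference: h(PZ-7) − h(PZ-10) = 445.23 − 438.96 = 6.27 m.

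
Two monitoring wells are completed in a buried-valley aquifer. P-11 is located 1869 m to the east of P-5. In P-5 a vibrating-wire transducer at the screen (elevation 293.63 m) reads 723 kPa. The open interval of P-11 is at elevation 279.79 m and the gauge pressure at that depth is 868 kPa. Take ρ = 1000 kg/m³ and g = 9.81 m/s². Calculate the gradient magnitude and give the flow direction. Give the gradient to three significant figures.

Pressure head at P-5: ψ = P/(ρg) = 723×1000 / (1000 × 9.81) = 73.70 m.
Total head at P-5: h = z + ψ = 293.63 + 73.70 = 367.33 m.
Pressure head at P-11: ψ = P/(ρg) = 868×1000 / (1000 × 9.81) = 88.48 m.
Total head at P-11: h = z + ψ = 279.79 + 88.48 = 368.27 m.
Head difference: h(P-5) − h(P-11) = 367.33 − 368.27 = -0.94 m.
Hydraulic gradient: i = |Δh| / L = 0.94 / 1869 = 0.000503.
Flow is from higher to lower head: from P-11 toward P-5, i.e. toward the west.

i ≈ 0.000503; groundwater flows toward the west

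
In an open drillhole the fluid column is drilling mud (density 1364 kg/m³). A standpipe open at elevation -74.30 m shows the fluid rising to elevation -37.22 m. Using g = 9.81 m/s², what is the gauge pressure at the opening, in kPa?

Pressure head ψ = h − z = -37.22 − (-74.30) = 37.08 m.
P = ρgψ = 1364 × 9.81 × 37.08 = 496162 Pa ≈ 496 kPa.

P ≈ 496 kPa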